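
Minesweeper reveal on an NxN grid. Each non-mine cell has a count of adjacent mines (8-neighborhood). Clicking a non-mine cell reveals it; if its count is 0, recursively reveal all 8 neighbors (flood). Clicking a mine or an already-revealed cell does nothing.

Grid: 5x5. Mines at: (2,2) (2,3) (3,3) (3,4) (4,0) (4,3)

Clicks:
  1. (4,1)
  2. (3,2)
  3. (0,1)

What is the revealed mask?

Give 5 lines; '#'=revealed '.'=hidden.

Click 1 (4,1) count=1: revealed 1 new [(4,1)] -> total=1
Click 2 (3,2) count=4: revealed 1 new [(3,2)] -> total=2
Click 3 (0,1) count=0: revealed 14 new [(0,0) (0,1) (0,2) (0,3) (0,4) (1,0) (1,1) (1,2) (1,3) (1,4) (2,0) (2,1) (3,0) (3,1)] -> total=16

Answer: #####
#####
##...
###..
.#...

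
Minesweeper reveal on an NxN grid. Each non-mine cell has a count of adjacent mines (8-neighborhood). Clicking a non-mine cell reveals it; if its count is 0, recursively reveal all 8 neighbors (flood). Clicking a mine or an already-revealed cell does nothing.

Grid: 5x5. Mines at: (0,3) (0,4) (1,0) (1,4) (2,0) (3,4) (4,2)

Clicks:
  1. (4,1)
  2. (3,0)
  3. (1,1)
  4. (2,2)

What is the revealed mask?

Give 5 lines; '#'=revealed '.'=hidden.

Answer: .....
.###.
.###.
####.
.#...

Derivation:
Click 1 (4,1) count=1: revealed 1 new [(4,1)] -> total=1
Click 2 (3,0) count=1: revealed 1 new [(3,0)] -> total=2
Click 3 (1,1) count=2: revealed 1 new [(1,1)] -> total=3
Click 4 (2,2) count=0: revealed 8 new [(1,2) (1,3) (2,1) (2,2) (2,3) (3,1) (3,2) (3,3)] -> total=11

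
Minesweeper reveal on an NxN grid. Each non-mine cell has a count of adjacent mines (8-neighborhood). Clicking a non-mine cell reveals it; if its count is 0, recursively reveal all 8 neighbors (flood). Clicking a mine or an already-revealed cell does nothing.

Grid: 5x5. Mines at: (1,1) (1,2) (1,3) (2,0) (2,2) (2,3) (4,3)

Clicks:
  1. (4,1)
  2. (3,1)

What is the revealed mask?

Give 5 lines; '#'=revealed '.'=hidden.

Answer: .....
.....
.....
###..
###..

Derivation:
Click 1 (4,1) count=0: revealed 6 new [(3,0) (3,1) (3,2) (4,0) (4,1) (4,2)] -> total=6
Click 2 (3,1) count=2: revealed 0 new [(none)] -> total=6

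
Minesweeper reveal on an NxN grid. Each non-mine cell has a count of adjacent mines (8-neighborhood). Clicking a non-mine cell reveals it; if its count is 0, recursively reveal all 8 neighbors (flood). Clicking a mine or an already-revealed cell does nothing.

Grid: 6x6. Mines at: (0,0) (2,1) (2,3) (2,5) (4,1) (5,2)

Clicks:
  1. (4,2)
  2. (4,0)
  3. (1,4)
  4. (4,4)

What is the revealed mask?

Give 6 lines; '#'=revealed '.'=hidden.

Click 1 (4,2) count=2: revealed 1 new [(4,2)] -> total=1
Click 2 (4,0) count=1: revealed 1 new [(4,0)] -> total=2
Click 3 (1,4) count=2: revealed 1 new [(1,4)] -> total=3
Click 4 (4,4) count=0: revealed 9 new [(3,3) (3,4) (3,5) (4,3) (4,4) (4,5) (5,3) (5,4) (5,5)] -> total=12

Answer: ......
....#.
......
...###
#.####
...###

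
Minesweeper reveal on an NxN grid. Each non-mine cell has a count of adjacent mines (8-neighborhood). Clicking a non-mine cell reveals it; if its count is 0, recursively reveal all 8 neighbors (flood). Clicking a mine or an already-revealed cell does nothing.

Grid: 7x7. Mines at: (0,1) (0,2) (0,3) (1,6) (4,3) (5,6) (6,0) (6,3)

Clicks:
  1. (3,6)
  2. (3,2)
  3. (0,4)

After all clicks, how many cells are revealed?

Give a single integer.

Answer: 30

Derivation:
Click 1 (3,6) count=0: revealed 29 new [(1,0) (1,1) (1,2) (1,3) (1,4) (1,5) (2,0) (2,1) (2,2) (2,3) (2,4) (2,5) (2,6) (3,0) (3,1) (3,2) (3,3) (3,4) (3,5) (3,6) (4,0) (4,1) (4,2) (4,4) (4,5) (4,6) (5,0) (5,1) (5,2)] -> total=29
Click 2 (3,2) count=1: revealed 0 new [(none)] -> total=29
Click 3 (0,4) count=1: revealed 1 new [(0,4)] -> total=30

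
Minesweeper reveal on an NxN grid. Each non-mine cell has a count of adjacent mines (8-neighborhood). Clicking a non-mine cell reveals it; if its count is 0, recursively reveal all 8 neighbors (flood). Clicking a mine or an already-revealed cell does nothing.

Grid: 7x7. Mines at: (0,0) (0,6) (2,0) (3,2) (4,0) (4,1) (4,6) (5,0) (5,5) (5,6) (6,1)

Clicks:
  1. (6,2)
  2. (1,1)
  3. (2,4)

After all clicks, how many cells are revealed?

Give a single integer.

Click 1 (6,2) count=1: revealed 1 new [(6,2)] -> total=1
Click 2 (1,1) count=2: revealed 1 new [(1,1)] -> total=2
Click 3 (2,4) count=0: revealed 23 new [(0,1) (0,2) (0,3) (0,4) (0,5) (1,2) (1,3) (1,4) (1,5) (1,6) (2,1) (2,2) (2,3) (2,4) (2,5) (2,6) (3,3) (3,4) (3,5) (3,6) (4,3) (4,4) (4,5)] -> total=25

Answer: 25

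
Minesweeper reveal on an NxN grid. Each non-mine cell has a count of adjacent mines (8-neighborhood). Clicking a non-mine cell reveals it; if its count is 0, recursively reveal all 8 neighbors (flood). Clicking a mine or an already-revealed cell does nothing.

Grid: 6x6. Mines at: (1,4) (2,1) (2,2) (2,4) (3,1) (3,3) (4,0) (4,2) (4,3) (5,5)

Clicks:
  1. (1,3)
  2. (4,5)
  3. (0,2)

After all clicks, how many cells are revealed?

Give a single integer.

Click 1 (1,3) count=3: revealed 1 new [(1,3)] -> total=1
Click 2 (4,5) count=1: revealed 1 new [(4,5)] -> total=2
Click 3 (0,2) count=0: revealed 7 new [(0,0) (0,1) (0,2) (0,3) (1,0) (1,1) (1,2)] -> total=9

Answer: 9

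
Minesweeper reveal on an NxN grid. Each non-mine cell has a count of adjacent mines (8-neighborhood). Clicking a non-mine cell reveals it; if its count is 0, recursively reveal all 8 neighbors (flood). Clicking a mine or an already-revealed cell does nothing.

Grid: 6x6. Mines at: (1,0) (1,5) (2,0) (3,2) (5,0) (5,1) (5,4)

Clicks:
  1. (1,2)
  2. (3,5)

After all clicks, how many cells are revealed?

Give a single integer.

Click 1 (1,2) count=0: revealed 12 new [(0,1) (0,2) (0,3) (0,4) (1,1) (1,2) (1,3) (1,4) (2,1) (2,2) (2,3) (2,4)] -> total=12
Click 2 (3,5) count=0: revealed 7 new [(2,5) (3,3) (3,4) (3,5) (4,3) (4,4) (4,5)] -> total=19

Answer: 19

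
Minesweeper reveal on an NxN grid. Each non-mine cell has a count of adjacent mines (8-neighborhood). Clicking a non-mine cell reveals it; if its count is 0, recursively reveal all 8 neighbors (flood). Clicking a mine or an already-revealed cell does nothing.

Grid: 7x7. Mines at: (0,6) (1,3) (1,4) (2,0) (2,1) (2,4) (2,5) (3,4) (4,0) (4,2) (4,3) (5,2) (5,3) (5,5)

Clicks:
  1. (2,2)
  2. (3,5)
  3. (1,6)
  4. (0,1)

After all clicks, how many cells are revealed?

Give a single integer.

Answer: 9

Derivation:
Click 1 (2,2) count=2: revealed 1 new [(2,2)] -> total=1
Click 2 (3,5) count=3: revealed 1 new [(3,5)] -> total=2
Click 3 (1,6) count=2: revealed 1 new [(1,6)] -> total=3
Click 4 (0,1) count=0: revealed 6 new [(0,0) (0,1) (0,2) (1,0) (1,1) (1,2)] -> total=9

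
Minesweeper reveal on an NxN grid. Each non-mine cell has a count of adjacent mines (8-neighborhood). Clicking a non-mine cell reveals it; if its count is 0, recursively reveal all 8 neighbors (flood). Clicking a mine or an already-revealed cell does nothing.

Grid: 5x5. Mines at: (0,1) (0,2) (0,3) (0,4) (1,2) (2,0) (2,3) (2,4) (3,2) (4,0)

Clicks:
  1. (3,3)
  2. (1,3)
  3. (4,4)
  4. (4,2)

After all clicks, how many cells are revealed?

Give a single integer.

Answer: 6

Derivation:
Click 1 (3,3) count=3: revealed 1 new [(3,3)] -> total=1
Click 2 (1,3) count=6: revealed 1 new [(1,3)] -> total=2
Click 3 (4,4) count=0: revealed 3 new [(3,4) (4,3) (4,4)] -> total=5
Click 4 (4,2) count=1: revealed 1 new [(4,2)] -> total=6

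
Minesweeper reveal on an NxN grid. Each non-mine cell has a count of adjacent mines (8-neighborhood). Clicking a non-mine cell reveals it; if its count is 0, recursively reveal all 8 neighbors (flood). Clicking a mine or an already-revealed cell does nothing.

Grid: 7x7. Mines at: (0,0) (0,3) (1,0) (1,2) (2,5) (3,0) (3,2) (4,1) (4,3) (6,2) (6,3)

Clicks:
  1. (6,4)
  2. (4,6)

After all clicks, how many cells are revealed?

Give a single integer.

Click 1 (6,4) count=1: revealed 1 new [(6,4)] -> total=1
Click 2 (4,6) count=0: revealed 11 new [(3,4) (3,5) (3,6) (4,4) (4,5) (4,6) (5,4) (5,5) (5,6) (6,5) (6,6)] -> total=12

Answer: 12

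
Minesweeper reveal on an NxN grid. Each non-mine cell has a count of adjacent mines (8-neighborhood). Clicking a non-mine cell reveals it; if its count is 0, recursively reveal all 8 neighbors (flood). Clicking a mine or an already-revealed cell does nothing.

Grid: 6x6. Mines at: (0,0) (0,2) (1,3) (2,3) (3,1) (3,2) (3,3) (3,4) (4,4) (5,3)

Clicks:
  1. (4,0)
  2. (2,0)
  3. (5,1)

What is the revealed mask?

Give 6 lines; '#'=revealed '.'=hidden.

Click 1 (4,0) count=1: revealed 1 new [(4,0)] -> total=1
Click 2 (2,0) count=1: revealed 1 new [(2,0)] -> total=2
Click 3 (5,1) count=0: revealed 5 new [(4,1) (4,2) (5,0) (5,1) (5,2)] -> total=7

Answer: ......
......
#.....
......
###...
###...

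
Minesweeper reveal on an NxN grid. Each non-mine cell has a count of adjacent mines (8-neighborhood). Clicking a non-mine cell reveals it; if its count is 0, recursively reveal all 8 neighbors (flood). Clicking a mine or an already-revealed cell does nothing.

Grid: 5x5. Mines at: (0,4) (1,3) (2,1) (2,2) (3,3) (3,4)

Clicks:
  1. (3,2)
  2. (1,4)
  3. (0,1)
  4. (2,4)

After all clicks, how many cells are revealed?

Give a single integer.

Answer: 9

Derivation:
Click 1 (3,2) count=3: revealed 1 new [(3,2)] -> total=1
Click 2 (1,4) count=2: revealed 1 new [(1,4)] -> total=2
Click 3 (0,1) count=0: revealed 6 new [(0,0) (0,1) (0,2) (1,0) (1,1) (1,2)] -> total=8
Click 4 (2,4) count=3: revealed 1 new [(2,4)] -> total=9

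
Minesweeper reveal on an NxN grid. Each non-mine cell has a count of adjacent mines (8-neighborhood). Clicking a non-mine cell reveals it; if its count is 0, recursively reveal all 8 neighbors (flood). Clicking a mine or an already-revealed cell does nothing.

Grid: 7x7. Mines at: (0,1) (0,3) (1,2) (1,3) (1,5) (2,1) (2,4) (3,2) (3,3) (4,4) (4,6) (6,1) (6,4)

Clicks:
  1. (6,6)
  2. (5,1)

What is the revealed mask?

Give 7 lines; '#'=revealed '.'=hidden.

Answer: .......
.......
.......
.......
.......
.#...##
.....##

Derivation:
Click 1 (6,6) count=0: revealed 4 new [(5,5) (5,6) (6,5) (6,6)] -> total=4
Click 2 (5,1) count=1: revealed 1 new [(5,1)] -> total=5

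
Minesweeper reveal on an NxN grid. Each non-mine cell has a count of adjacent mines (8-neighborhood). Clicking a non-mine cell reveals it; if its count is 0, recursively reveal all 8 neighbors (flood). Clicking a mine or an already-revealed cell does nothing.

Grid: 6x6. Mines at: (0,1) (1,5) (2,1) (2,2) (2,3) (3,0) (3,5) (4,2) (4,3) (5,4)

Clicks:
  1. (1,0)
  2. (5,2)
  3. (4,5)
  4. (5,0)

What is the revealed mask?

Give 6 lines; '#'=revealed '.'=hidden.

Answer: ......
#.....
......
......
##...#
###...

Derivation:
Click 1 (1,0) count=2: revealed 1 new [(1,0)] -> total=1
Click 2 (5,2) count=2: revealed 1 new [(5,2)] -> total=2
Click 3 (4,5) count=2: revealed 1 new [(4,5)] -> total=3
Click 4 (5,0) count=0: revealed 4 new [(4,0) (4,1) (5,0) (5,1)] -> total=7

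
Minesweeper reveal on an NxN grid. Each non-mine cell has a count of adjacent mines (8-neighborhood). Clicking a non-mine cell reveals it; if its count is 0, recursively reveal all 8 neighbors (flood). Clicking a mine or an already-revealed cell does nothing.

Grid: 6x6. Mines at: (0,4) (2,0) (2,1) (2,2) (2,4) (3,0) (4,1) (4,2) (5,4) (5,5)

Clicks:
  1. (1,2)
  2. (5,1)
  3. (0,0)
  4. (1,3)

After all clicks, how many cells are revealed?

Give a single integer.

Answer: 9

Derivation:
Click 1 (1,2) count=2: revealed 1 new [(1,2)] -> total=1
Click 2 (5,1) count=2: revealed 1 new [(5,1)] -> total=2
Click 3 (0,0) count=0: revealed 7 new [(0,0) (0,1) (0,2) (0,3) (1,0) (1,1) (1,3)] -> total=9
Click 4 (1,3) count=3: revealed 0 new [(none)] -> total=9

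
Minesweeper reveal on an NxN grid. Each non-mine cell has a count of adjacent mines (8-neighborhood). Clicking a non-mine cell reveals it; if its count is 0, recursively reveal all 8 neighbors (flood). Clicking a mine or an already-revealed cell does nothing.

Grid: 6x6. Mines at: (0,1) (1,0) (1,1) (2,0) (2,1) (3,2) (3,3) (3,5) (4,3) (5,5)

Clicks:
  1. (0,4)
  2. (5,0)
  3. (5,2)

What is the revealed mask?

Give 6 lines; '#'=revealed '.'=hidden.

Answer: ..####
..####
..####
##....
###...
###...

Derivation:
Click 1 (0,4) count=0: revealed 12 new [(0,2) (0,3) (0,4) (0,5) (1,2) (1,3) (1,4) (1,5) (2,2) (2,3) (2,4) (2,5)] -> total=12
Click 2 (5,0) count=0: revealed 8 new [(3,0) (3,1) (4,0) (4,1) (4,2) (5,0) (5,1) (5,2)] -> total=20
Click 3 (5,2) count=1: revealed 0 new [(none)] -> total=20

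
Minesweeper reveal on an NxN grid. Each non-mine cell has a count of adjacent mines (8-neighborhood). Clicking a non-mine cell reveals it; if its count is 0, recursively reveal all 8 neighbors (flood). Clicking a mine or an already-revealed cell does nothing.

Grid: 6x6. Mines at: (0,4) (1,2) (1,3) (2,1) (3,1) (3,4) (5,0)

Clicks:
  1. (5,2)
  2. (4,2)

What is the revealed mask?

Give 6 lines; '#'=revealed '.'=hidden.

Answer: ......
......
......
......
.#####
.#####

Derivation:
Click 1 (5,2) count=0: revealed 10 new [(4,1) (4,2) (4,3) (4,4) (4,5) (5,1) (5,2) (5,3) (5,4) (5,5)] -> total=10
Click 2 (4,2) count=1: revealed 0 new [(none)] -> total=10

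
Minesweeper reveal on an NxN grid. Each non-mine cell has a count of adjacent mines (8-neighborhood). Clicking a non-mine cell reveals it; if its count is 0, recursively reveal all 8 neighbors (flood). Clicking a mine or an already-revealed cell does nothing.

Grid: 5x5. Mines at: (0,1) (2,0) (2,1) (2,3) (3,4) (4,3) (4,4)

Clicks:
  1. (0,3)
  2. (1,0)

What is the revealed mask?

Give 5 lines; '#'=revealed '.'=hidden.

Answer: ..###
#.###
.....
.....
.....

Derivation:
Click 1 (0,3) count=0: revealed 6 new [(0,2) (0,3) (0,4) (1,2) (1,3) (1,4)] -> total=6
Click 2 (1,0) count=3: revealed 1 new [(1,0)] -> total=7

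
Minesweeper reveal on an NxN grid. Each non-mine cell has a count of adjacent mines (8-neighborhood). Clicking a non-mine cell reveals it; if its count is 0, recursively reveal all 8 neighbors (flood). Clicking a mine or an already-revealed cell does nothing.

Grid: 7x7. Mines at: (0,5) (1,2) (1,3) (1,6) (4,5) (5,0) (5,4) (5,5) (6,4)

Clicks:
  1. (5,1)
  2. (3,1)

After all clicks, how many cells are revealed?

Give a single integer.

Answer: 25

Derivation:
Click 1 (5,1) count=1: revealed 1 new [(5,1)] -> total=1
Click 2 (3,1) count=0: revealed 24 new [(0,0) (0,1) (1,0) (1,1) (2,0) (2,1) (2,2) (2,3) (2,4) (3,0) (3,1) (3,2) (3,3) (3,4) (4,0) (4,1) (4,2) (4,3) (4,4) (5,2) (5,3) (6,1) (6,2) (6,3)] -> total=25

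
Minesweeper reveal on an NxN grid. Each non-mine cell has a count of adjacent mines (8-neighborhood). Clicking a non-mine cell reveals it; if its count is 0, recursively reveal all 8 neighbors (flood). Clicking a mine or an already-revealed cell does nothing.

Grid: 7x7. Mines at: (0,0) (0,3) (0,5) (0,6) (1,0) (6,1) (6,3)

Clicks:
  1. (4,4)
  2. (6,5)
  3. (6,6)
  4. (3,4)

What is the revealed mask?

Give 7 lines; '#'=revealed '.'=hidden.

Answer: .......
.######
#######
#######
#######
#######
....###

Derivation:
Click 1 (4,4) count=0: revealed 37 new [(1,1) (1,2) (1,3) (1,4) (1,5) (1,6) (2,0) (2,1) (2,2) (2,3) (2,4) (2,5) (2,6) (3,0) (3,1) (3,2) (3,3) (3,4) (3,5) (3,6) (4,0) (4,1) (4,2) (4,3) (4,4) (4,5) (4,6) (5,0) (5,1) (5,2) (5,3) (5,4) (5,5) (5,6) (6,4) (6,5) (6,6)] -> total=37
Click 2 (6,5) count=0: revealed 0 new [(none)] -> total=37
Click 3 (6,6) count=0: revealed 0 new [(none)] -> total=37
Click 4 (3,4) count=0: revealed 0 new [(none)] -> total=37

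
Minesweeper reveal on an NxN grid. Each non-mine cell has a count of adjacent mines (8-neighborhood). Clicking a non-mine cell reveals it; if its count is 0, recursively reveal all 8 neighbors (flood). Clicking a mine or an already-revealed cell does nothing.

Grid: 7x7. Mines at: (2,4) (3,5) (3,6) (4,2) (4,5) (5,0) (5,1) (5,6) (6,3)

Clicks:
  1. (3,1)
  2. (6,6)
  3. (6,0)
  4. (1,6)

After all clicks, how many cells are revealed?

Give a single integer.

Answer: 28

Derivation:
Click 1 (3,1) count=1: revealed 1 new [(3,1)] -> total=1
Click 2 (6,6) count=1: revealed 1 new [(6,6)] -> total=2
Click 3 (6,0) count=2: revealed 1 new [(6,0)] -> total=3
Click 4 (1,6) count=0: revealed 25 new [(0,0) (0,1) (0,2) (0,3) (0,4) (0,5) (0,6) (1,0) (1,1) (1,2) (1,3) (1,4) (1,5) (1,6) (2,0) (2,1) (2,2) (2,3) (2,5) (2,6) (3,0) (3,2) (3,3) (4,0) (4,1)] -> total=28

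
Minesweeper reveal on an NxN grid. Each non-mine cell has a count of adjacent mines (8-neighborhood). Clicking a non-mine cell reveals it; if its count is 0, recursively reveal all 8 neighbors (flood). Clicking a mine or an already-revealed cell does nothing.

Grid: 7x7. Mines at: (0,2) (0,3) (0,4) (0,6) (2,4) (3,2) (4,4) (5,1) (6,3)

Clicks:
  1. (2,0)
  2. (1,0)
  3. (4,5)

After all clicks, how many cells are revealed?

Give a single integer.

Click 1 (2,0) count=0: revealed 10 new [(0,0) (0,1) (1,0) (1,1) (2,0) (2,1) (3,0) (3,1) (4,0) (4,1)] -> total=10
Click 2 (1,0) count=0: revealed 0 new [(none)] -> total=10
Click 3 (4,5) count=1: revealed 1 new [(4,5)] -> total=11

Answer: 11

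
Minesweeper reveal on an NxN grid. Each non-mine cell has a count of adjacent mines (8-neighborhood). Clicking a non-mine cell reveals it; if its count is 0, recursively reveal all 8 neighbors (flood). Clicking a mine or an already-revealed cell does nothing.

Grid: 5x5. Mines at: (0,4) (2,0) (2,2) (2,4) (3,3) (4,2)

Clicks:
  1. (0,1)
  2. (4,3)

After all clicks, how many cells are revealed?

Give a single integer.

Click 1 (0,1) count=0: revealed 8 new [(0,0) (0,1) (0,2) (0,3) (1,0) (1,1) (1,2) (1,3)] -> total=8
Click 2 (4,3) count=2: revealed 1 new [(4,3)] -> total=9

Answer: 9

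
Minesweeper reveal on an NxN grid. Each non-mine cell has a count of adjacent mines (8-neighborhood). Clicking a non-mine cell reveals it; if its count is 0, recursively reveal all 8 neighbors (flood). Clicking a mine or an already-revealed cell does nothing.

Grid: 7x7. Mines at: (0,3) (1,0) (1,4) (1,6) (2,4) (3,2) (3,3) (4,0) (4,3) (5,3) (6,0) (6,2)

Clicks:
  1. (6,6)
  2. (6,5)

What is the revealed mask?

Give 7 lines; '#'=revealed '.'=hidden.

Click 1 (6,6) count=0: revealed 14 new [(2,5) (2,6) (3,4) (3,5) (3,6) (4,4) (4,5) (4,6) (5,4) (5,5) (5,6) (6,4) (6,5) (6,6)] -> total=14
Click 2 (6,5) count=0: revealed 0 new [(none)] -> total=14

Answer: .......
.......
.....##
....###
....###
....###
....###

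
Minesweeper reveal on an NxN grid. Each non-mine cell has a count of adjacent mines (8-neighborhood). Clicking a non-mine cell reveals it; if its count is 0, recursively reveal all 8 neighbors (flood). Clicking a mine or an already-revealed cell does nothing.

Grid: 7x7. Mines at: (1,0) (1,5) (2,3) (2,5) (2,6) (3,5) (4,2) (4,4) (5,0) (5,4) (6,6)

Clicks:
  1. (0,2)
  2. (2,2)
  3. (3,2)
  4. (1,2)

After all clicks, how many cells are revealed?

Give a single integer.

Click 1 (0,2) count=0: revealed 8 new [(0,1) (0,2) (0,3) (0,4) (1,1) (1,2) (1,3) (1,4)] -> total=8
Click 2 (2,2) count=1: revealed 1 new [(2,2)] -> total=9
Click 3 (3,2) count=2: revealed 1 new [(3,2)] -> total=10
Click 4 (1,2) count=1: revealed 0 new [(none)] -> total=10

Answer: 10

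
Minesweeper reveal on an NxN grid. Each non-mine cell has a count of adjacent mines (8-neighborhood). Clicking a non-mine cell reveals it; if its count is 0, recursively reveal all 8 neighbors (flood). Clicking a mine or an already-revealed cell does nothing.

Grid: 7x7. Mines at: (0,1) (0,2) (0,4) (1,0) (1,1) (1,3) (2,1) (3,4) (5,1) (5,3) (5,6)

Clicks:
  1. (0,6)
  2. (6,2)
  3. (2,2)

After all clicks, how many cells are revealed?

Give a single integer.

Answer: 12

Derivation:
Click 1 (0,6) count=0: revealed 10 new [(0,5) (0,6) (1,5) (1,6) (2,5) (2,6) (3,5) (3,6) (4,5) (4,6)] -> total=10
Click 2 (6,2) count=2: revealed 1 new [(6,2)] -> total=11
Click 3 (2,2) count=3: revealed 1 new [(2,2)] -> total=12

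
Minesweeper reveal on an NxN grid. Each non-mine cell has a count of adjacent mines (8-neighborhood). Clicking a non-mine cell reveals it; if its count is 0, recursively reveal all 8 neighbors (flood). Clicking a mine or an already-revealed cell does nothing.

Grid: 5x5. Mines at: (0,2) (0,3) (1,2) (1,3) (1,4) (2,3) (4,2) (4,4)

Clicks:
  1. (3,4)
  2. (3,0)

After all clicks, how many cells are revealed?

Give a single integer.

Click 1 (3,4) count=2: revealed 1 new [(3,4)] -> total=1
Click 2 (3,0) count=0: revealed 10 new [(0,0) (0,1) (1,0) (1,1) (2,0) (2,1) (3,0) (3,1) (4,0) (4,1)] -> total=11

Answer: 11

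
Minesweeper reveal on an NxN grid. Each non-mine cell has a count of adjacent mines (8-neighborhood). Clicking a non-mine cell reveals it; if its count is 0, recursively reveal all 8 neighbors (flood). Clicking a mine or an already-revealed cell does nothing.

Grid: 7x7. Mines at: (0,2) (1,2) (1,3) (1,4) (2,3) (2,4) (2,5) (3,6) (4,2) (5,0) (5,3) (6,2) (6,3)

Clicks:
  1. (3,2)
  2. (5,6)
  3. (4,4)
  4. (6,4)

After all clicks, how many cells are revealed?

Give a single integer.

Click 1 (3,2) count=2: revealed 1 new [(3,2)] -> total=1
Click 2 (5,6) count=0: revealed 9 new [(4,4) (4,5) (4,6) (5,4) (5,5) (5,6) (6,4) (6,5) (6,6)] -> total=10
Click 3 (4,4) count=1: revealed 0 new [(none)] -> total=10
Click 4 (6,4) count=2: revealed 0 new [(none)] -> total=10

Answer: 10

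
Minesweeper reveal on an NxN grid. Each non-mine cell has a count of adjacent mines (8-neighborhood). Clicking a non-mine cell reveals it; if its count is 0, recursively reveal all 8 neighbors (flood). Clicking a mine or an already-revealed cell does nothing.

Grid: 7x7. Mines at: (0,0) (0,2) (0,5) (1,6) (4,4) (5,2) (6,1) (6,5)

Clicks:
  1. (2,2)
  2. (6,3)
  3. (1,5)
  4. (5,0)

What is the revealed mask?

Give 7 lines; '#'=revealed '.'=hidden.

Click 1 (2,2) count=0: revealed 24 new [(1,0) (1,1) (1,2) (1,3) (1,4) (1,5) (2,0) (2,1) (2,2) (2,3) (2,4) (2,5) (3,0) (3,1) (3,2) (3,3) (3,4) (3,5) (4,0) (4,1) (4,2) (4,3) (5,0) (5,1)] -> total=24
Click 2 (6,3) count=1: revealed 1 new [(6,3)] -> total=25
Click 3 (1,5) count=2: revealed 0 new [(none)] -> total=25
Click 4 (5,0) count=1: revealed 0 new [(none)] -> total=25

Answer: .......
######.
######.
######.
####...
##.....
...#...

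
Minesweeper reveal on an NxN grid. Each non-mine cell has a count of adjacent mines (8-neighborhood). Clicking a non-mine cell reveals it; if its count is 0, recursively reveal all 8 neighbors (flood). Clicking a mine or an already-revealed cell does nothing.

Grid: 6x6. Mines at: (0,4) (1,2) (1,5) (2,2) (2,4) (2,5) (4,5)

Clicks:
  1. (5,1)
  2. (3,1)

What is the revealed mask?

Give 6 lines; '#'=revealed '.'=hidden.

Answer: ##....
##....
##....
#####.
#####.
#####.

Derivation:
Click 1 (5,1) count=0: revealed 21 new [(0,0) (0,1) (1,0) (1,1) (2,0) (2,1) (3,0) (3,1) (3,2) (3,3) (3,4) (4,0) (4,1) (4,2) (4,3) (4,4) (5,0) (5,1) (5,2) (5,3) (5,4)] -> total=21
Click 2 (3,1) count=1: revealed 0 new [(none)] -> total=21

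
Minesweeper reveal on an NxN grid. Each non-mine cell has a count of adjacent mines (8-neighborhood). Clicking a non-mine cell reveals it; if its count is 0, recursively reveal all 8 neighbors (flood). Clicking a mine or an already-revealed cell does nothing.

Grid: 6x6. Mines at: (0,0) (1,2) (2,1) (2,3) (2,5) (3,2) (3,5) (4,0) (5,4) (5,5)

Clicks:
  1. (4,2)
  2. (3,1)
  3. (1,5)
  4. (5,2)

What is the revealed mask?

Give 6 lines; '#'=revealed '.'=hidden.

Click 1 (4,2) count=1: revealed 1 new [(4,2)] -> total=1
Click 2 (3,1) count=3: revealed 1 new [(3,1)] -> total=2
Click 3 (1,5) count=1: revealed 1 new [(1,5)] -> total=3
Click 4 (5,2) count=0: revealed 5 new [(4,1) (4,3) (5,1) (5,2) (5,3)] -> total=8

Answer: ......
.....#
......
.#....
.###..
.###..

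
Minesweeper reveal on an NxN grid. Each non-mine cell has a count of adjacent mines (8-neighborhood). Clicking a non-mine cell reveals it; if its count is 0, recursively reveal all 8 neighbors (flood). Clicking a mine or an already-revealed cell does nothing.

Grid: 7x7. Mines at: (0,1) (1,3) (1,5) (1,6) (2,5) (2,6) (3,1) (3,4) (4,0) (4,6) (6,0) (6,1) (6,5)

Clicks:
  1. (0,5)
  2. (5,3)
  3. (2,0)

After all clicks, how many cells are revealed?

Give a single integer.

Click 1 (0,5) count=2: revealed 1 new [(0,5)] -> total=1
Click 2 (5,3) count=0: revealed 9 new [(4,2) (4,3) (4,4) (5,2) (5,3) (5,4) (6,2) (6,3) (6,4)] -> total=10
Click 3 (2,0) count=1: revealed 1 new [(2,0)] -> total=11

Answer: 11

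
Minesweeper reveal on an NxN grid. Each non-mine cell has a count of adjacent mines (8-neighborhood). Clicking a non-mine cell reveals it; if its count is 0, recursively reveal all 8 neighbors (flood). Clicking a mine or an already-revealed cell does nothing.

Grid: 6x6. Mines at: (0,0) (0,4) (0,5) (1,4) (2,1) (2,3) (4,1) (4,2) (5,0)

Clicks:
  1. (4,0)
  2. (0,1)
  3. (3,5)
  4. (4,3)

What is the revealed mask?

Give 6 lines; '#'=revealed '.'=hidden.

Answer: .#....
......
....##
...###
#..###
...###

Derivation:
Click 1 (4,0) count=2: revealed 1 new [(4,0)] -> total=1
Click 2 (0,1) count=1: revealed 1 new [(0,1)] -> total=2
Click 3 (3,5) count=0: revealed 11 new [(2,4) (2,5) (3,3) (3,4) (3,5) (4,3) (4,4) (4,5) (5,3) (5,4) (5,5)] -> total=13
Click 4 (4,3) count=1: revealed 0 new [(none)] -> total=13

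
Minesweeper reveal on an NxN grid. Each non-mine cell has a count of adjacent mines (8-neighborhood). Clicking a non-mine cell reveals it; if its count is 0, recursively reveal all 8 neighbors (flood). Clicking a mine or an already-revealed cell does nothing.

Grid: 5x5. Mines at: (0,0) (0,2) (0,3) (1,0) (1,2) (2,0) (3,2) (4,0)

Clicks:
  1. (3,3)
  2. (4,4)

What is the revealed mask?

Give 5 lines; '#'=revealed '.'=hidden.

Click 1 (3,3) count=1: revealed 1 new [(3,3)] -> total=1
Click 2 (4,4) count=0: revealed 7 new [(1,3) (1,4) (2,3) (2,4) (3,4) (4,3) (4,4)] -> total=8

Answer: .....
...##
...##
...##
...##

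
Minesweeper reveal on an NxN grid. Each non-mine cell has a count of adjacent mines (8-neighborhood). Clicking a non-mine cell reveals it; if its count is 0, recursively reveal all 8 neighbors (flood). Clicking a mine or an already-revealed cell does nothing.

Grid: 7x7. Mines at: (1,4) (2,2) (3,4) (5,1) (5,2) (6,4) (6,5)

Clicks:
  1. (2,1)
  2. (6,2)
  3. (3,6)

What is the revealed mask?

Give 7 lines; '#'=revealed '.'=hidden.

Answer: .....##
.....##
.#...##
.....##
.....##
.....##
..#....

Derivation:
Click 1 (2,1) count=1: revealed 1 new [(2,1)] -> total=1
Click 2 (6,2) count=2: revealed 1 new [(6,2)] -> total=2
Click 3 (3,6) count=0: revealed 12 new [(0,5) (0,6) (1,5) (1,6) (2,5) (2,6) (3,5) (3,6) (4,5) (4,6) (5,5) (5,6)] -> total=14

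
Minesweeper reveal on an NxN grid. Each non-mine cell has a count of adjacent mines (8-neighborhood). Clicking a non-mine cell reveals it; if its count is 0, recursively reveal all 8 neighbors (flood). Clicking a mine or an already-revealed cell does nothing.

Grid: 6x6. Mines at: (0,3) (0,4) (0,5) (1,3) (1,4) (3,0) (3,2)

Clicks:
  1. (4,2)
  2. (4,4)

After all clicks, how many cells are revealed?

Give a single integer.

Answer: 18

Derivation:
Click 1 (4,2) count=1: revealed 1 new [(4,2)] -> total=1
Click 2 (4,4) count=0: revealed 17 new [(2,3) (2,4) (2,5) (3,3) (3,4) (3,5) (4,0) (4,1) (4,3) (4,4) (4,5) (5,0) (5,1) (5,2) (5,3) (5,4) (5,5)] -> total=18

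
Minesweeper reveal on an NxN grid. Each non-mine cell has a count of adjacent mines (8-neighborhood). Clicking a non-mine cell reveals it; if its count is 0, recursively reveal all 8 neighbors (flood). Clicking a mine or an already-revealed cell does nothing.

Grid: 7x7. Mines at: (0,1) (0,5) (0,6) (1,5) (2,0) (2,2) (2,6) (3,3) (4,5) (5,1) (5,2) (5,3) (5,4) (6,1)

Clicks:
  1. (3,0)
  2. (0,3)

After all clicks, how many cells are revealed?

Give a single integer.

Answer: 7

Derivation:
Click 1 (3,0) count=1: revealed 1 new [(3,0)] -> total=1
Click 2 (0,3) count=0: revealed 6 new [(0,2) (0,3) (0,4) (1,2) (1,3) (1,4)] -> total=7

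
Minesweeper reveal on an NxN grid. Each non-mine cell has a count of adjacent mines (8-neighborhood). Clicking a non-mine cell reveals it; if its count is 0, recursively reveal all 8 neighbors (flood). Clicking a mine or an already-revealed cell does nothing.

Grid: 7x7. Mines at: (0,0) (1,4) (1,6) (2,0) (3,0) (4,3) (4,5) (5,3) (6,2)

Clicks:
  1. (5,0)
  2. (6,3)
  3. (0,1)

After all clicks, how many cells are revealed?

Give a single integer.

Answer: 8

Derivation:
Click 1 (5,0) count=0: revealed 6 new [(4,0) (4,1) (5,0) (5,1) (6,0) (6,1)] -> total=6
Click 2 (6,3) count=2: revealed 1 new [(6,3)] -> total=7
Click 3 (0,1) count=1: revealed 1 new [(0,1)] -> total=8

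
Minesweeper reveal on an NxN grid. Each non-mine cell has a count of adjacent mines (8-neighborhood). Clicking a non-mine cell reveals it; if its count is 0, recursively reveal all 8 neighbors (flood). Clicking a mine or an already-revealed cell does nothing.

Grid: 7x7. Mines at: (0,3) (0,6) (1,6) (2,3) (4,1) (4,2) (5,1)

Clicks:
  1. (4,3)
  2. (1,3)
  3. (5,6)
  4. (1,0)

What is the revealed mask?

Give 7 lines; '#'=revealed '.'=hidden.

Click 1 (4,3) count=1: revealed 1 new [(4,3)] -> total=1
Click 2 (1,3) count=2: revealed 1 new [(1,3)] -> total=2
Click 3 (5,6) count=0: revealed 20 new [(2,4) (2,5) (2,6) (3,3) (3,4) (3,5) (3,6) (4,4) (4,5) (4,6) (5,2) (5,3) (5,4) (5,5) (5,6) (6,2) (6,3) (6,4) (6,5) (6,6)] -> total=22
Click 4 (1,0) count=0: revealed 12 new [(0,0) (0,1) (0,2) (1,0) (1,1) (1,2) (2,0) (2,1) (2,2) (3,0) (3,1) (3,2)] -> total=34

Answer: ###....
####...
###.###
#######
...####
..#####
..#####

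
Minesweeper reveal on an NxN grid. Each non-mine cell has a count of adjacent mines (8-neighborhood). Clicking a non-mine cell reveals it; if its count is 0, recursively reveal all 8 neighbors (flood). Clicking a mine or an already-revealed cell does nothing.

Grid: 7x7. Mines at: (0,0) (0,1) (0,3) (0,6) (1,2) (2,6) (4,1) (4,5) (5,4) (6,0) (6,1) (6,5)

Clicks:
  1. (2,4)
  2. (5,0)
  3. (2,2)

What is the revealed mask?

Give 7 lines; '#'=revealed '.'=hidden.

Answer: .......
...###.
..####.
..####.
..###..
#......
.......

Derivation:
Click 1 (2,4) count=0: revealed 14 new [(1,3) (1,4) (1,5) (2,2) (2,3) (2,4) (2,5) (3,2) (3,3) (3,4) (3,5) (4,2) (4,3) (4,4)] -> total=14
Click 2 (5,0) count=3: revealed 1 new [(5,0)] -> total=15
Click 3 (2,2) count=1: revealed 0 new [(none)] -> total=15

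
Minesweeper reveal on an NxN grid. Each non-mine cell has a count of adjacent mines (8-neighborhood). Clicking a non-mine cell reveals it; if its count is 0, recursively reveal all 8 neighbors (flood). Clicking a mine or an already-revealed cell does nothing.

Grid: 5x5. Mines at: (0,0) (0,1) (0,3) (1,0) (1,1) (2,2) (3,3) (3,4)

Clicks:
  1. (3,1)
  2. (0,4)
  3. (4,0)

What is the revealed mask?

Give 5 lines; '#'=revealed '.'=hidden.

Click 1 (3,1) count=1: revealed 1 new [(3,1)] -> total=1
Click 2 (0,4) count=1: revealed 1 new [(0,4)] -> total=2
Click 3 (4,0) count=0: revealed 7 new [(2,0) (2,1) (3,0) (3,2) (4,0) (4,1) (4,2)] -> total=9

Answer: ....#
.....
##...
###..
###..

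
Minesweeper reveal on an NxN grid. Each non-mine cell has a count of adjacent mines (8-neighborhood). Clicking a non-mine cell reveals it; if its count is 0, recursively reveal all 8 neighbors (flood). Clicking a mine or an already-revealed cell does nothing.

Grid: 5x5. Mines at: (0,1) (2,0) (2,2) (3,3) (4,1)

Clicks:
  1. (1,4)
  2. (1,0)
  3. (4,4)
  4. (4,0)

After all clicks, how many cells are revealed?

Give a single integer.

Answer: 11

Derivation:
Click 1 (1,4) count=0: revealed 8 new [(0,2) (0,3) (0,4) (1,2) (1,3) (1,4) (2,3) (2,4)] -> total=8
Click 2 (1,0) count=2: revealed 1 new [(1,0)] -> total=9
Click 3 (4,4) count=1: revealed 1 new [(4,4)] -> total=10
Click 4 (4,0) count=1: revealed 1 new [(4,0)] -> total=11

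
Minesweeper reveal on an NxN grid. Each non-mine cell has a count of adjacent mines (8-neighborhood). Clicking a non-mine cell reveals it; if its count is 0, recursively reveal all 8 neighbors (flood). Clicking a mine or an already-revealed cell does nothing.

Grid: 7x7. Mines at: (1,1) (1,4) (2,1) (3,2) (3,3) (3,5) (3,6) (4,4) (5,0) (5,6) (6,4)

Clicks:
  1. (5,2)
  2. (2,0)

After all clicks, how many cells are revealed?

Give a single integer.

Click 1 (5,2) count=0: revealed 9 new [(4,1) (4,2) (4,3) (5,1) (5,2) (5,3) (6,1) (6,2) (6,3)] -> total=9
Click 2 (2,0) count=2: revealed 1 new [(2,0)] -> total=10

Answer: 10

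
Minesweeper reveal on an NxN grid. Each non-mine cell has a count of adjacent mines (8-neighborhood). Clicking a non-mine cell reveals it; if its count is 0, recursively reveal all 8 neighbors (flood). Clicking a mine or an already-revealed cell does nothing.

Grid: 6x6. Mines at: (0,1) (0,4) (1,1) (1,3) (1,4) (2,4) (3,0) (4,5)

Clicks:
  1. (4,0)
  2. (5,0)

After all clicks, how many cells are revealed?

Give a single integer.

Answer: 17

Derivation:
Click 1 (4,0) count=1: revealed 1 new [(4,0)] -> total=1
Click 2 (5,0) count=0: revealed 16 new [(2,1) (2,2) (2,3) (3,1) (3,2) (3,3) (3,4) (4,1) (4,2) (4,3) (4,4) (5,0) (5,1) (5,2) (5,3) (5,4)] -> total=17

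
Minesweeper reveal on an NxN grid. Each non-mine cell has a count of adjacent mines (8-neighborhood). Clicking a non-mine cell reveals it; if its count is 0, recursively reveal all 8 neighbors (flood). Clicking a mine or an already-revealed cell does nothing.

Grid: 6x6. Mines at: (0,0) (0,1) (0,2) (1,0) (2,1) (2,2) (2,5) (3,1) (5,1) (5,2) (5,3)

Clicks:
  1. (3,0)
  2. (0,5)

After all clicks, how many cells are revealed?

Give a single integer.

Answer: 7

Derivation:
Click 1 (3,0) count=2: revealed 1 new [(3,0)] -> total=1
Click 2 (0,5) count=0: revealed 6 new [(0,3) (0,4) (0,5) (1,3) (1,4) (1,5)] -> total=7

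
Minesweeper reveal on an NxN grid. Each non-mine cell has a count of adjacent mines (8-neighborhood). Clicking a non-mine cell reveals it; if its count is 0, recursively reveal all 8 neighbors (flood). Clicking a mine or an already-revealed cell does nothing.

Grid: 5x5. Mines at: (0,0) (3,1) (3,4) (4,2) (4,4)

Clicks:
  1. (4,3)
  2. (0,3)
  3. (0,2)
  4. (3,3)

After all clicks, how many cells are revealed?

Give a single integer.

Answer: 14

Derivation:
Click 1 (4,3) count=3: revealed 1 new [(4,3)] -> total=1
Click 2 (0,3) count=0: revealed 12 new [(0,1) (0,2) (0,3) (0,4) (1,1) (1,2) (1,3) (1,4) (2,1) (2,2) (2,3) (2,4)] -> total=13
Click 3 (0,2) count=0: revealed 0 new [(none)] -> total=13
Click 4 (3,3) count=3: revealed 1 new [(3,3)] -> total=14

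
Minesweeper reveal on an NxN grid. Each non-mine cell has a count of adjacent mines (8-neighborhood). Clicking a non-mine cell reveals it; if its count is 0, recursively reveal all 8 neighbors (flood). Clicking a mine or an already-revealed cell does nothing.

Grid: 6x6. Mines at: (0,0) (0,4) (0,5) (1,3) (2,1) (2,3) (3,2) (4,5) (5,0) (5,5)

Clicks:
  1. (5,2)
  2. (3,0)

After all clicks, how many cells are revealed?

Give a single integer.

Answer: 9

Derivation:
Click 1 (5,2) count=0: revealed 8 new [(4,1) (4,2) (4,3) (4,4) (5,1) (5,2) (5,3) (5,4)] -> total=8
Click 2 (3,0) count=1: revealed 1 new [(3,0)] -> total=9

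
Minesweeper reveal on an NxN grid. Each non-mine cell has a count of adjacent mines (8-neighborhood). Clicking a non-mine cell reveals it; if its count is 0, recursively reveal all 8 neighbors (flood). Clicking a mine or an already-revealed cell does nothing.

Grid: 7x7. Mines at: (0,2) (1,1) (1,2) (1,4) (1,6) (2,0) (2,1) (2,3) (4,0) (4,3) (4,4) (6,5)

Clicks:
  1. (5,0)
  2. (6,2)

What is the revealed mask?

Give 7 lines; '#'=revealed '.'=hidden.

Click 1 (5,0) count=1: revealed 1 new [(5,0)] -> total=1
Click 2 (6,2) count=0: revealed 9 new [(5,1) (5,2) (5,3) (5,4) (6,0) (6,1) (6,2) (6,3) (6,4)] -> total=10

Answer: .......
.......
.......
.......
.......
#####..
#####..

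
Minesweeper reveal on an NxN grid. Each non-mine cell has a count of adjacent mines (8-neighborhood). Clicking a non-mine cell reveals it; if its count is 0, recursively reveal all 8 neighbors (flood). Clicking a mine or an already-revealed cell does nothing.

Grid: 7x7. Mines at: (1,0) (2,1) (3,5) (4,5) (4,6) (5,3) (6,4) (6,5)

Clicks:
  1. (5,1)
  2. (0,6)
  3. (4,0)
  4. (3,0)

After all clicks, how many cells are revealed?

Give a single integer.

Click 1 (5,1) count=0: revealed 12 new [(3,0) (3,1) (3,2) (4,0) (4,1) (4,2) (5,0) (5,1) (5,2) (6,0) (6,1) (6,2)] -> total=12
Click 2 (0,6) count=0: revealed 21 new [(0,1) (0,2) (0,3) (0,4) (0,5) (0,6) (1,1) (1,2) (1,3) (1,4) (1,5) (1,6) (2,2) (2,3) (2,4) (2,5) (2,6) (3,3) (3,4) (4,3) (4,4)] -> total=33
Click 3 (4,0) count=0: revealed 0 new [(none)] -> total=33
Click 4 (3,0) count=1: revealed 0 new [(none)] -> total=33

Answer: 33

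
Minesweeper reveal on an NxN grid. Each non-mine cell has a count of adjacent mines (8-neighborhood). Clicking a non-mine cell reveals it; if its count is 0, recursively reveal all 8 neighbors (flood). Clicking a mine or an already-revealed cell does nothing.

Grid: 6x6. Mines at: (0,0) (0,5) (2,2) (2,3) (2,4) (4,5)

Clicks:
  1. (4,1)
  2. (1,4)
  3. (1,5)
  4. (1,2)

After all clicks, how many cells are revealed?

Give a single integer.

Click 1 (4,1) count=0: revealed 19 new [(1,0) (1,1) (2,0) (2,1) (3,0) (3,1) (3,2) (3,3) (3,4) (4,0) (4,1) (4,2) (4,3) (4,4) (5,0) (5,1) (5,2) (5,3) (5,4)] -> total=19
Click 2 (1,4) count=3: revealed 1 new [(1,4)] -> total=20
Click 3 (1,5) count=2: revealed 1 new [(1,5)] -> total=21
Click 4 (1,2) count=2: revealed 1 new [(1,2)] -> total=22

Answer: 22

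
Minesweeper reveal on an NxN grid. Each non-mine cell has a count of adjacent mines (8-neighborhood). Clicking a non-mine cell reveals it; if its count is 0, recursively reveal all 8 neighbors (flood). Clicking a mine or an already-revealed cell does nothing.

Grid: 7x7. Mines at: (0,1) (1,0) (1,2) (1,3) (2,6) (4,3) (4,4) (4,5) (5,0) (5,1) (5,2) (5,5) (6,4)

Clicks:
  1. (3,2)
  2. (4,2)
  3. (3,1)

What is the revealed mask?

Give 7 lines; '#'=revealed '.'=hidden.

Answer: .......
.......
###....
###....
###....
.......
.......

Derivation:
Click 1 (3,2) count=1: revealed 1 new [(3,2)] -> total=1
Click 2 (4,2) count=3: revealed 1 new [(4,2)] -> total=2
Click 3 (3,1) count=0: revealed 7 new [(2,0) (2,1) (2,2) (3,0) (3,1) (4,0) (4,1)] -> total=9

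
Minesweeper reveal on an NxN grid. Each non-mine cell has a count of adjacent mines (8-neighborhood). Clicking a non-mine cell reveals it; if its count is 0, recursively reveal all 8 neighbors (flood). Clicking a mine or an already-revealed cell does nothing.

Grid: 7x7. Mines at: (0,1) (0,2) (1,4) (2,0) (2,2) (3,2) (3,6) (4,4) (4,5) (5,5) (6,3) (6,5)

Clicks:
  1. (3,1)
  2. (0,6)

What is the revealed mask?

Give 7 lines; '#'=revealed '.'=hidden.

Answer: .....##
.....##
.....##
.#.....
.......
.......
.......

Derivation:
Click 1 (3,1) count=3: revealed 1 new [(3,1)] -> total=1
Click 2 (0,6) count=0: revealed 6 new [(0,5) (0,6) (1,5) (1,6) (2,5) (2,6)] -> total=7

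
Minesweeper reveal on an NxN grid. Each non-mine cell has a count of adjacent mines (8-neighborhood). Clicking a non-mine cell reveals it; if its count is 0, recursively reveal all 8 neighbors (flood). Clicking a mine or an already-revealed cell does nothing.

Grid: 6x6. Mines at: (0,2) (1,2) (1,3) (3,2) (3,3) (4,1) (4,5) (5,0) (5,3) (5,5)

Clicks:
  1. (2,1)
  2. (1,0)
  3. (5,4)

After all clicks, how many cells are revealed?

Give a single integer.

Click 1 (2,1) count=2: revealed 1 new [(2,1)] -> total=1
Click 2 (1,0) count=0: revealed 7 new [(0,0) (0,1) (1,0) (1,1) (2,0) (3,0) (3,1)] -> total=8
Click 3 (5,4) count=3: revealed 1 new [(5,4)] -> total=9

Answer: 9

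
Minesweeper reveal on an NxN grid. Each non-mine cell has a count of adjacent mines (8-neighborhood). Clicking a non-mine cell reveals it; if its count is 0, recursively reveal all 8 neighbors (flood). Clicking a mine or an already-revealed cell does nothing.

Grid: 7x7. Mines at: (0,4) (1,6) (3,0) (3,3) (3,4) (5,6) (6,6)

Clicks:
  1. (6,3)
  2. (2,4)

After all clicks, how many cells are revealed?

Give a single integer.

Click 1 (6,3) count=0: revealed 18 new [(4,0) (4,1) (4,2) (4,3) (4,4) (4,5) (5,0) (5,1) (5,2) (5,3) (5,4) (5,5) (6,0) (6,1) (6,2) (6,3) (6,4) (6,5)] -> total=18
Click 2 (2,4) count=2: revealed 1 new [(2,4)] -> total=19

Answer: 19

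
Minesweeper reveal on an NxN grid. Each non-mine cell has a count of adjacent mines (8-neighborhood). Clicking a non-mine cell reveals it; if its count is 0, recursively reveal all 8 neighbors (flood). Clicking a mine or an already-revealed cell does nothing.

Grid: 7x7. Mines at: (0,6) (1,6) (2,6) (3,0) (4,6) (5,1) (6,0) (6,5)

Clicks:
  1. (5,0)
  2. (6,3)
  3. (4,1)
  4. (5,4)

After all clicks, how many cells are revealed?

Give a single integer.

Click 1 (5,0) count=2: revealed 1 new [(5,0)] -> total=1
Click 2 (6,3) count=0: revealed 35 new [(0,0) (0,1) (0,2) (0,3) (0,4) (0,5) (1,0) (1,1) (1,2) (1,3) (1,4) (1,5) (2,0) (2,1) (2,2) (2,3) (2,4) (2,5) (3,1) (3,2) (3,3) (3,4) (3,5) (4,1) (4,2) (4,3) (4,4) (4,5) (5,2) (5,3) (5,4) (5,5) (6,2) (6,3) (6,4)] -> total=36
Click 3 (4,1) count=2: revealed 0 new [(none)] -> total=36
Click 4 (5,4) count=1: revealed 0 new [(none)] -> total=36

Answer: 36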